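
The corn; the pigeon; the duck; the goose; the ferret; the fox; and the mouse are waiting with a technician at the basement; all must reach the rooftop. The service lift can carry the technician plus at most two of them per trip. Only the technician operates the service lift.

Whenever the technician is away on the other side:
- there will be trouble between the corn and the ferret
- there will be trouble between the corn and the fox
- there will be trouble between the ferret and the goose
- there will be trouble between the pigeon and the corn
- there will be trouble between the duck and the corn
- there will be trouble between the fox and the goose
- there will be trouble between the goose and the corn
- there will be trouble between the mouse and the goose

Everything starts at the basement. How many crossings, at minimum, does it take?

11

Counting alone: the technician can take at most 2 across per trip to the rooftop, so moving all 7 needs at least 4 loaded trips out, with a return between consecutive ones — at least 7 crossings.
The safety rule pushes this higher. Following every safe sequence of crossings, the most of the 7 that can be at the rooftop as the service lift arrives there on crossings 7, 9 is 5, 6 respectively — never all 7.
So no plan with fewer than 11 crossings exists, and this one achieves 11:
1. Technician goes to the rooftop with the corn and the goose.
2. Technician goes back to the basement with the corn.
3. Technician goes to the rooftop with the corn and the pigeon.
4. Technician goes back to the basement with the corn.
5. Technician goes to the rooftop with the corn and the duck.
6. Technician goes back to the basement with the corn.
7. Technician goes to the rooftop with the ferret and the fox.
8. Technician goes back to the basement with the goose.
9. Technician goes to the rooftop with the corn and the mouse.
10. Technician goes back to the basement with the corn.
11. Technician goes to the rooftop with the corn and the goose.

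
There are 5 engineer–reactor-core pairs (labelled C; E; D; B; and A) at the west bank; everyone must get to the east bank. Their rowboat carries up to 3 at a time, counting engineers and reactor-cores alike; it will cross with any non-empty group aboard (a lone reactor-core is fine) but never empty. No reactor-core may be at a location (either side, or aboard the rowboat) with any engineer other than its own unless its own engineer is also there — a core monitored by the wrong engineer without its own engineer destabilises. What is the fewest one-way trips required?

11

Counting alone: each trip to the east bank takes at most 3 across and each return brings at least 1 back, so after t trips out (and t−1 returns) at most 3t − (t−1) of the 10 are across; that first reaches 10 at t = 5, so at least 9 crossings are needed.
The safety rule pushes this higher. Following every safe sequence of crossings, the most of the 10 that can be at the east bank as the rowboat arrives there on crossing 9 is 9 — never all 10.
So no plan with fewer than 11 crossings exists, and this one achieves 11:
1. engineer C and reactor-core C cross → the east bank.
2. engineer C crosses ← the west bank.
3. reactor-core B, reactor-core D, and reactor-core E cross → the east bank.
4. reactor-core C crosses ← the west bank.
5. engineer B, engineer D, and engineer E cross → the east bank.
6. engineer E and reactor-core E cross ← the west bank.
7. engineer A, engineer C, and engineer E cross → the east bank.
8. reactor-core D crosses ← the west bank.
9. reactor-core C and reactor-core E cross → the east bank.
10. reactor-core C crosses ← the west bank.
11. reactor-core A, reactor-core C, and reactor-core D cross → the east bank.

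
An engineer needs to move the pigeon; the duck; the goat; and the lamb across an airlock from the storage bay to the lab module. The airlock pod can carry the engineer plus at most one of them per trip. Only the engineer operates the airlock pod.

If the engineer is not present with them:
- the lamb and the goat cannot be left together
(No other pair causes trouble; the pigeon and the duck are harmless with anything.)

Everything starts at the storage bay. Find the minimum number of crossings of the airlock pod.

7

Counting alone: the engineer can take at most 1 across per trip to the lab module, so moving all 4 needs at least 4 loaded trips out, with a return between consecutive ones — at least 7 crossings.
The plan below uses exactly 7 crossings, so it is optimal:
1. Engineer goes to the lab module with the goat.  [the storage bay: the duck, the lamb, the pigeon | the lab module: the goat]
2. Engineer goes back to the storage bay alone.  [the storage bay: the duck, the lamb, the pigeon | the lab module: the goat]
3. Engineer goes to the lab module with the pigeon.  [the storage bay: the duck, the lamb | the lab module: the goat, the pigeon]
4. Engineer goes back to the storage bay alone.  [the storage bay: the duck, the lamb | the lab module: the goat, the pigeon]
5. Engineer goes to the lab module with the duck.  [the storage bay: the lamb | the lab module: the duck, the goat, the pigeon]
6. Engineer goes back to the storage bay alone.  [the storage bay: the lamb | the lab module: the duck, the goat, the pigeon]
7. Engineer goes to the lab module with the lamb.  [the storage bay: — | the lab module: the duck, the goat, the lamb, the pigeon]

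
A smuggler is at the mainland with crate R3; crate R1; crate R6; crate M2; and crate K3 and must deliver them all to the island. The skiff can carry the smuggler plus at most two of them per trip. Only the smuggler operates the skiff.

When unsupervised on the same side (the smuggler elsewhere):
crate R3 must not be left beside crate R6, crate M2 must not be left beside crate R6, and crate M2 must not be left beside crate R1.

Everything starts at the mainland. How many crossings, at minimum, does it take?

5

Counting alone: the smuggler can take at most 2 across per trip to the island, so moving all 5 needs at least 3 loaded trips out, with a return between consecutive ones — at least 5 crossings.
The plan below uses exactly 5 crossings, so it is optimal:
1. Smuggler goes to the island with crate M2 and crate R3.
2. Smuggler goes back to the mainland alone.
3. Smuggler goes to the island with crate K3.
4. Smuggler goes back to the mainland alone.
5. Smuggler goes to the island with crate R1 and crate R6.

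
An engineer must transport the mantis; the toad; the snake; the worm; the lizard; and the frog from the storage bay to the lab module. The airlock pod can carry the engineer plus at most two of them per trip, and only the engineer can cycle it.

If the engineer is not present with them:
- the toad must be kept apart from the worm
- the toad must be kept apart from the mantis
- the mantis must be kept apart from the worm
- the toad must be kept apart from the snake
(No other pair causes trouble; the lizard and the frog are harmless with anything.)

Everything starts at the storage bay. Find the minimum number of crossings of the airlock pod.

Counting alone: the engineer can take at most 2 across per trip to the lab module, so moving all 6 needs at least 3 loaded trips out, with a return between consecutive ones — at least 5 crossings.
The safety rule pushes this higher. Following every safe sequence of crossings, the most of the 6 that can be at the lab module as the airlock pod arrives there on crossings 5, 7 is 4, 5 respectively — never all 6.
So no plan with fewer than 9 crossings exists, and this one achieves 9:
1. Engineer goes to the lab module with the mantis and the toad.  [the storage bay: the frog, the lizard, the snake, the worm | the lab module: the mantis, the toad]
2. Engineer goes back to the storage bay with the mantis.  [the storage bay: the frog, the lizard, the mantis, the snake, the worm | the lab module: the toad]
3. Engineer goes to the lab module with the mantis and the snake.  [the storage bay: the frog, the lizard, the worm | the lab module: the mantis, the snake, the toad]
4. Engineer goes back to the storage bay with the toad.  [the storage bay: the frog, the lizard, the toad, the worm | the lab module: the mantis, the snake]
5. Engineer goes to the lab module with the lizard and the toad.  [the storage bay: the frog, the worm | the lab module: the lizard, the mantis, the snake, the toad]
6. Engineer goes back to the storage bay with the toad.  [the storage bay: the frog, the toad, the worm | the lab module: the lizard, the mantis, the snake]
7. Engineer goes to the lab module with the frog and the toad.  [the storage bay: the worm | the lab module: the frog, the lizard, the mantis, the snake, the toad]
8. Engineer goes back to the storage bay with the toad.  [the storage bay: the toad, the worm | the lab module: the frog, the lizard, the mantis, the snake]
9. Engineer goes to the lab module with the toad and the worm.  [the storage bay: — | the lab module: the frog, the lizard, the mantis, the snake, the toad, the worm]

9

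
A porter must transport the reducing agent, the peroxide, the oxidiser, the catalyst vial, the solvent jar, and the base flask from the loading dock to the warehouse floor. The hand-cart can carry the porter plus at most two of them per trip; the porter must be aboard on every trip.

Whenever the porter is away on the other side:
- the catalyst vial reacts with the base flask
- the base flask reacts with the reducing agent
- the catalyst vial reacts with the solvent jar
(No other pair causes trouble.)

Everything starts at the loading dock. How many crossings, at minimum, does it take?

Counting alone: the porter can take at most 2 across per trip to the warehouse floor, so moving all 6 needs at least 3 loaded trips out, with a return between consecutive ones — at least 5 crossings.
The plan below uses exactly 5 crossings, so it is optimal:
1. Porter goes to the warehouse floor with the catalyst vial and the reducing agent.
2. Porter goes back to the loading dock alone.
3. Porter goes to the warehouse floor with the oxidiser and the peroxide.
4. Porter goes back to the loading dock alone.
5. Porter goes to the warehouse floor with the base flask and the solvent jar.

5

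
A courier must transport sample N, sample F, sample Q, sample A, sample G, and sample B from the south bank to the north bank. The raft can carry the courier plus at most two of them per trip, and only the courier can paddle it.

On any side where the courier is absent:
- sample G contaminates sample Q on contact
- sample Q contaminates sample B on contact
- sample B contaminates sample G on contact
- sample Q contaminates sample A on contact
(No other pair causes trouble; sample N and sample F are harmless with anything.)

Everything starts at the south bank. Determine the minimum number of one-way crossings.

9

Counting alone: the courier can take at most 2 across per trip to the north bank, so moving all 6 needs at least 3 loaded trips out, with a return between consecutive ones — at least 5 crossings.
The safety rule pushes this higher. Following every safe sequence of crossings, the most of the 6 that can be at the north bank as the raft arrives there on crossings 5, 7 is 4, 5 respectively — never all 6.
So no plan with fewer than 9 crossings exists, and this one achieves 9:
1. Courier goes to the north bank with sample G and sample Q.  [the south bank: sample A, sample B, sample F, sample N | the north bank: sample G, sample Q]
2. Courier goes back to the south bank with sample Q.  [the south bank: sample A, sample B, sample F, sample N, sample Q | the north bank: sample G]
3. Courier goes to the north bank with sample N and sample Q.  [the south bank: sample A, sample B, sample F | the north bank: sample G, sample N, sample Q]
4. Courier goes back to the south bank with sample Q.  [the south bank: sample A, sample B, sample F, sample Q | the north bank: sample G, sample N]
5. Courier goes to the north bank with sample F and sample Q.  [the south bank: sample A, sample B | the north bank: sample F, sample G, sample N, sample Q]
6. Courier goes back to the south bank with sample Q.  [the south bank: sample A, sample B, sample Q | the north bank: sample F, sample G, sample N]
7. Courier goes to the north bank with sample A and sample Q.  [the south bank: sample B | the north bank: sample A, sample F, sample G, sample N, sample Q]
8. Courier goes back to the south bank with sample Q.  [the south bank: sample B, sample Q | the north bank: sample A, sample F, sample G, sample N]
9. Courier goes to the north bank with sample B and sample Q.  [the south bank: — | the north bank: sample A, sample B, sample F, sample G, sample N, sample Q]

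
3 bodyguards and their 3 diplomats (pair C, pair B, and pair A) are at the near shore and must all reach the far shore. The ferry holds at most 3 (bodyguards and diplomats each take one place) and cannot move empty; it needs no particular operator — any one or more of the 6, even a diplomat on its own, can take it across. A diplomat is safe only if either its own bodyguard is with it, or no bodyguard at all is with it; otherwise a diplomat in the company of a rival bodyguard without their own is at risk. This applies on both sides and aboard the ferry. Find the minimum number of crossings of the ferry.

Counting alone: each trip to the far shore takes at most 3 across and each return brings at least 1 back, so after t trips out (and t−1 returns) at most 3t − (t−1) of the 6 are across; that first reaches 6 at t = 3, so at least 5 crossings are needed.
The plan below uses exactly 5 crossings, so it is optimal:
1. bodyguard C and diplomat C cross → the far shore.
2. bodyguard C crosses ← the near shore.
3. bodyguard A, bodyguard B, and bodyguard C cross → the far shore.
4. diplomat C crosses ← the near shore.
5. diplomat A, diplomat B, and diplomat C cross → the far shore.

5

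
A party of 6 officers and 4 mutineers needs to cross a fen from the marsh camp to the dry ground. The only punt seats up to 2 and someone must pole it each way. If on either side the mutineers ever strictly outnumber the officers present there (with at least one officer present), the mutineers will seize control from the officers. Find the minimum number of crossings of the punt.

Counting alone: each trip to the dry ground takes at most 2 across and each return brings at least 1 back, so after t trips out (and t−1 returns) at most 2t − (t−1) of the 10 are across; that first reaches 10 at t = 9, so at least 17 crossings are needed.
The plan below uses exactly 17 crossings, so it is optimal:
1. 2 mutineers → the dry ground.  (the marsh camp: 6O 2M; the dry ground: 0O 2M)
2. 1 mutineer ← the marsh camp.  (the marsh camp: 6O 3M; the dry ground: 0O 1M)
3. 2 mutineers → the dry ground.  (the marsh camp: 6O 1M; the dry ground: 0O 3M)
4. 1 mutineer ← the marsh camp.  (the marsh camp: 6O 2M; the dry ground: 0O 2M)
5. 2 officers → the dry ground.  (the marsh camp: 4O 2M; the dry ground: 2O 2M)
6. 1 mutineer ← the marsh camp.  (the marsh camp: 4O 3M; the dry ground: 2O 1M)
7. 1 officer and 1 mutineer → the dry ground.  (the marsh camp: 3O 2M; the dry ground: 3O 2M)
8. 1 mutineer ← the marsh camp.  (the marsh camp: 3O 3M; the dry ground: 3O 1M)
9. 2 mutineers → the dry ground.  (the marsh camp: 3O 1M; the dry ground: 3O 3M)
10. 1 mutineer ← the marsh camp.  (the marsh camp: 3O 2M; the dry ground: 3O 2M)
11. 1 officer and 1 mutineer → the dry ground.  (the marsh camp: 2O 1M; the dry ground: 4O 3M)
12. 1 mutineer ← the marsh camp.  (the marsh camp: 2O 2M; the dry ground: 4O 2M)
13. 2 mutineers → the dry ground.  (the marsh camp: 2O 0M; the dry ground: 4O 4M)
14. 1 mutineer ← the marsh camp.  (the marsh camp: 2O 1M; the dry ground: 4O 3M)
15. 1 officer and 1 mutineer → the dry ground.  (the marsh camp: 1O 0M; the dry ground: 5O 4M)
16. 1 mutineer ← the marsh camp.  (the marsh camp: 1O 1M; the dry ground: 5O 3M)
17. 1 officer and 1 mutineer → the dry ground.  (the marsh camp: 0O 0M; the dry ground: 6O 4M)

17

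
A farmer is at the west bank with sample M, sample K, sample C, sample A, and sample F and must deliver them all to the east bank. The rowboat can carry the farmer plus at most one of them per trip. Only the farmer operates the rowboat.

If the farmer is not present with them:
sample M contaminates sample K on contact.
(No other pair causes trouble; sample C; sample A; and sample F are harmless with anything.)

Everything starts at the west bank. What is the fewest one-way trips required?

Counting alone: the farmer can take at most 1 across per trip to the east bank, so moving all 5 needs at least 5 loaded trips out, with a return between consecutive ones — at least 9 crossings.
The plan below uses exactly 9 crossings, so it is optimal:
1. Farmer goes to the east bank with sample M.  [the west bank: sample A, sample C, sample F, sample K | the east bank: sample M]
2. Farmer goes back to the west bank alone.  [the west bank: sample A, sample C, sample F, sample K | the east bank: sample M]
3. Farmer goes to the east bank with sample C.  [the west bank: sample A, sample F, sample K | the east bank: sample C, sample M]
4. Farmer goes back to the west bank alone.  [the west bank: sample A, sample F, sample K | the east bank: sample C, sample M]
5. Farmer goes to the east bank with sample A.  [the west bank: sample F, sample K | the east bank: sample A, sample C, sample M]
6. Farmer goes back to the west bank alone.  [the west bank: sample F, sample K | the east bank: sample A, sample C, sample M]
7. Farmer goes to the east bank with sample F.  [the west bank: sample K | the east bank: sample A, sample C, sample F, sample M]
8. Farmer goes back to the west bank alone.  [the west bank: sample K | the east bank: sample A, sample C, sample F, sample M]
9. Farmer goes to the east bank with sample K.  [the west bank: — | the east bank: sample A, sample C, sample F, sample K, sample M]

9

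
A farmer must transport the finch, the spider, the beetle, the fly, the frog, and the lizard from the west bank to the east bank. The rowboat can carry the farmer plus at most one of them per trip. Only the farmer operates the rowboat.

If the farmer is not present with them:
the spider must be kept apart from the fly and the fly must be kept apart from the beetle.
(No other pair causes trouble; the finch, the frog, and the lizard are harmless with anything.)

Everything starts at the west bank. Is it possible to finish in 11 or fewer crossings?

Counting alone: the farmer can take at most 1 across per trip to the east bank, so moving all 6 needs at least 6 loaded trips out, with a return between consecutive ones — at least 11 crossings.
The safety rule pushes this higher. Following every safe sequence of crossings, the most of the 6 that can be at the east bank as the rowboat arrives there on crossing 11 is 5 — never all 6.
So the move cannot be finished within 11 crossings. (The shortest complete plan takes 13:)
1. Farmer goes to the east bank with the fly.
2. Farmer goes back to the west bank alone.
3. Farmer goes to the east bank with the finch.
4. Farmer goes back to the west bank alone.
5. Farmer goes to the east bank with the spider.
6. Farmer goes back to the west bank with the fly.
7. Farmer goes to the east bank with the beetle.
8. Farmer goes back to the west bank alone.
9. Farmer goes to the east bank with the frog.
10. Farmer goes back to the west bank alone.
11. Farmer goes to the east bank with the lizard.
12. Farmer goes back to the west bank alone.
13. Farmer goes to the east bank with the fly.

No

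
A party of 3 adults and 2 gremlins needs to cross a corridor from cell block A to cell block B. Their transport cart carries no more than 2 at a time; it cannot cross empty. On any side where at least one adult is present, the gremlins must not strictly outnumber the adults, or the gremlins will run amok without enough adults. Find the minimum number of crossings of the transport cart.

7

Counting alone: each trip to cell block B takes at most 2 across and each return brings at least 1 back, so after t trips out (and t−1 returns) at most 2t − (t−1) of the 5 are across; that first reaches 5 at t = 4, so at least 7 crossings are needed.
The plan below uses exactly 7 crossings, so it is optimal:
1. 2 gremlins → cell block B.  (cell block A: 3A 0G; cell block B: 0A 2G)
2. 1 gremlin ← cell block A.  (cell block A: 3A 1G; cell block B: 0A 1G)
3. 2 adults → cell block B.  (cell block A: 1A 1G; cell block B: 2A 1G)
4. 1 adult ← cell block A.  (cell block A: 2A 1G; cell block B: 1A 1G)
5. 1 adult and 1 gremlin → cell block B.  (cell block A: 1A 0G; cell block B: 2A 2G)
6. 1 gremlin ← cell block A.  (cell block A: 1A 1G; cell block B: 2A 1G)
7. 1 adult and 1 gremlin → cell block B.  (cell block A: 0A 0G; cell block B: 3A 2G)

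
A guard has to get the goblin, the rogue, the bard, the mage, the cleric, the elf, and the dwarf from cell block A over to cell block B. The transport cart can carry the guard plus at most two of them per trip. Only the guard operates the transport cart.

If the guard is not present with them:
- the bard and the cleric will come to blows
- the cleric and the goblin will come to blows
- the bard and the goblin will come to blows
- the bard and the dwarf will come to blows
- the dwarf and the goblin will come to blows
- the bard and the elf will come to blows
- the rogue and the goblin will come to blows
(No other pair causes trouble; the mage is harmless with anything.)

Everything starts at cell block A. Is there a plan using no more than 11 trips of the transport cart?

Yes

Yes — this plan uses 11 crossings (≤ 11):
1. Guard goes to cell block B with the bard and the goblin.  [cell block A: the cleric, the dwarf, the elf, the mage, the rogue | cell block B: the bard, the goblin]
2. Guard goes back to cell block A with the goblin.  [cell block A: the cleric, the dwarf, the elf, the goblin, the mage, the rogue | cell block B: the bard]
3. Guard goes to cell block B with the goblin and the rogue.  [cell block A: the cleric, the dwarf, the elf, the mage | cell block B: the bard, the goblin, the rogue]
4. Guard goes back to cell block A with the goblin.  [cell block A: the cleric, the dwarf, the elf, the goblin, the mage | cell block B: the bard, the rogue]
5. Guard goes to cell block B with the goblin and the mage.  [cell block A: the cleric, the dwarf, the elf | cell block B: the bard, the goblin, the mage, the rogue]
6. Guard goes back to cell block A with the goblin.  [cell block A: the cleric, the dwarf, the elf, the goblin | cell block B: the bard, the mage, the rogue]
7. Guard goes to cell block B with the cleric and the dwarf.  [cell block A: the elf, the goblin | cell block B: the bard, the cleric, the dwarf, the mage, the rogue]
8. Guard goes back to cell block A with the bard.  [cell block A: the bard, the elf, the goblin | cell block B: the cleric, the dwarf, the mage, the rogue]
9. Guard goes to cell block B with the elf and the goblin.  [cell block A: the bard | cell block B: the cleric, the dwarf, the elf, the goblin, the mage, the rogue]
10. Guard goes back to cell block A with the goblin.  [cell block A: the bard, the goblin | cell block B: the cleric, the dwarf, the elf, the mage, the rogue]
11. Guard goes to cell block B with the bard and the goblin.  [cell block A: — | cell block B: the bard, the cleric, the dwarf, the elf, the goblin, the mage, the rogue]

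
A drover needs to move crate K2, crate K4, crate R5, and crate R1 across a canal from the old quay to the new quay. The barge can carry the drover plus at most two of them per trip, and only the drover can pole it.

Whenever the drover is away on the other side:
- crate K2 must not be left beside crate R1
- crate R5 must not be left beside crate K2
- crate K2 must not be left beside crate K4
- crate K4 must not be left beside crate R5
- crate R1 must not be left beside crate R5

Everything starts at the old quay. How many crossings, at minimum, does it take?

Counting alone: the drover can take at most 2 across per trip to the new quay, so moving all 4 needs at least 2 loaded trips out, with a return between consecutive ones — at least 3 crossings.
The safety rule pushes this higher. Following every safe sequence of crossings, the most of the 4 that can be at the new quay as the barge arrives there on crossing 3 is 3 — never all 4.
So no plan with fewer than 5 crossings exists, and this one achieves 5:
1. Drover goes to the new quay with crate K2 and crate R5.  [the old quay: crate K4, crate R1 | the new quay: crate K2, crate R5]
2. Drover goes back to the old quay with crate K2.  [the old quay: crate K2, crate K4, crate R1 | the new quay: crate R5]
3. Drover goes to the new quay with crate K4 and crate R1.  [the old quay: crate K2 | the new quay: crate K4, crate R1, crate R5]
4. Drover goes back to the old quay with crate R5.  [the old quay: crate K2, crate R5 | the new quay: crate K4, crate R1]
5. Drover goes to the new quay with crate K2 and crate R5.  [the old quay: — | the new quay: crate K2, crate K4, crate R1, crate R5]

5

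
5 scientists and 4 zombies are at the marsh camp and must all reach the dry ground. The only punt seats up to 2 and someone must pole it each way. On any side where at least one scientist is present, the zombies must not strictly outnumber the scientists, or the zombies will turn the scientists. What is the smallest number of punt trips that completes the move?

15

Counting alone: each trip to the dry ground takes at most 2 across and each return brings at least 1 back, so after t trips out (and t−1 returns) at most 2t − (t−1) of the 9 are across; that first reaches 9 at t = 8, so at least 15 crossings are needed.
The plan below uses exactly 15 crossings, so it is optimal:
1. 2 zombies → the dry ground.  (the marsh camp: 5S 2Z; the dry ground: 0S 2Z)
2. 1 zombie ← the marsh camp.  (the marsh camp: 5S 3Z; the dry ground: 0S 1Z)
3. 2 zombies → the dry ground.  (the marsh camp: 5S 1Z; the dry ground: 0S 3Z)
4. 1 zombie ← the marsh camp.  (the marsh camp: 5S 2Z; the dry ground: 0S 2Z)
5. 2 scientists → the dry ground.  (the marsh camp: 3S 2Z; the dry ground: 2S 2Z)
6. 1 zombie ← the marsh camp.  (the marsh camp: 3S 3Z; the dry ground: 2S 1Z)
7. 1 scientist and 1 zombie → the dry ground.  (the marsh camp: 2S 2Z; the dry ground: 3S 2Z)
8. 1 scientist ← the marsh camp.  (the marsh camp: 3S 2Z; the dry ground: 2S 2Z)
9. 1 scientist and 1 zombie → the dry ground.  (the marsh camp: 2S 1Z; the dry ground: 3S 3Z)
10. 1 zombie ← the marsh camp.  (the marsh camp: 2S 2Z; the dry ground: 3S 2Z)
11. 1 scientist and 1 zombie → the dry ground.  (the marsh camp: 1S 1Z; the dry ground: 4S 3Z)
12. 1 scientist ← the marsh camp.  (the marsh camp: 2S 1Z; the dry ground: 3S 3Z)
13. 1 scientist and 1 zombie → the dry ground.  (the marsh camp: 1S 0Z; the dry ground: 4S 4Z)
14. 1 zombie ← the marsh camp.  (the marsh camp: 1S 1Z; the dry ground: 4S 3Z)
15. 1 scientist and 1 zombie → the dry ground.  (the marsh camp: 0S 0Z; the dry ground: 5S 4Z)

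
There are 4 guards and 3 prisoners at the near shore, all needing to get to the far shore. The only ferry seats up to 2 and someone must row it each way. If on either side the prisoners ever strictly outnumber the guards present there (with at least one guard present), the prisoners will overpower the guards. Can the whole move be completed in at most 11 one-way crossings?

Yes — this plan uses 11 crossings (≤ 11):
1. 2 prisoners → the far shore.  (the near shore: 4G 1P; the far shore: 0G 2P)
2. 1 prisoner ← the near shore.  (the near shore: 4G 2P; the far shore: 0G 1P)
3. 2 prisoners → the far shore.  (the near shore: 4G 0P; the far shore: 0G 3P)
4. 1 prisoner ← the near shore.  (the near shore: 4G 1P; the far shore: 0G 2P)
5. 2 guards → the far shore.  (the near shore: 2G 1P; the far shore: 2G 2P)
6. 1 prisoner ← the near shore.  (the near shore: 2G 2P; the far shore: 2G 1P)
7. 1 guard and 1 prisoner → the far shore.  (the near shore: 1G 1P; the far shore: 3G 2P)
8. 1 guard ← the near shore.  (the near shore: 2G 1P; the far shore: 2G 2P)
9. 1 guard and 1 prisoner → the far shore.  (the near shore: 1G 0P; the far shore: 3G 3P)
10. 1 prisoner ← the near shore.  (the near shore: 1G 1P; the far shore: 3G 2P)
11. 1 guard and 1 prisoner → the far shore.  (the near shore: 0G 0P; the far shore: 4G 3P)

Yes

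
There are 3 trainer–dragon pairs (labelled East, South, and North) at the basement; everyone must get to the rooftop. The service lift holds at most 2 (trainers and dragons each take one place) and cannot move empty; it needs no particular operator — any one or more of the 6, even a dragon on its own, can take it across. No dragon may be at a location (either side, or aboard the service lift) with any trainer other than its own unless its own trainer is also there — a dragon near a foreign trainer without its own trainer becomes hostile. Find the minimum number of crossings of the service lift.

11

Counting alone: each trip to the rooftop takes at most 2 across and each return brings at least 1 back, so after t trips out (and t−1 returns) at most 2t − (t−1) of the 6 are across; that first reaches 6 at t = 5, so at least 9 crossings are needed.
The safety rule pushes this higher. Following every safe sequence of crossings, the most of the 6 that can be at the rooftop as the service lift arrives there on crossing 9 is 5 — never all 6.
So no plan with fewer than 11 crossings exists, and this one achieves 11:
1. dragon East and trainer East cross → the rooftop.
2. trainer East crosses ← the basement.
3. dragon North and dragon South cross → the rooftop.
4. dragon East crosses ← the basement.
5. trainer North and trainer South cross → the rooftop.
6. dragon South and trainer South cross ← the basement.
7. trainer East and trainer South cross → the rooftop.
8. dragon North crosses ← the basement.
9. dragon East and dragon South cross → the rooftop.
10. trainer North crosses ← the basement.
11. dragon North and trainer North cross → the rooftop.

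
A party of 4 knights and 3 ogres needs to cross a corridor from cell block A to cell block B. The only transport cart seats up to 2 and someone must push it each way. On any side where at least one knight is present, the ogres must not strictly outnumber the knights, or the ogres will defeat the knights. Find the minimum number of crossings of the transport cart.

11

Counting alone: each trip to cell block B takes at most 2 across and each return brings at least 1 back, so after t trips out (and t−1 returns) at most 2t − (t−1) of the 7 are across; that first reaches 7 at t = 6, so at least 11 crossings are needed.
The plan below uses exactly 11 crossings, so it is optimal:
1. 2 ogres → cell block B.  (cell block A: 4K 1O; cell block B: 0K 2O)
2. 1 ogre ← cell block A.  (cell block A: 4K 2O; cell block B: 0K 1O)
3. 2 ogres → cell block B.  (cell block A: 4K 0O; cell block B: 0K 3O)
4. 1 ogre ← cell block A.  (cell block A: 4K 1O; cell block B: 0K 2O)
5. 2 knights → cell block B.  (cell block A: 2K 1O; cell block B: 2K 2O)
6. 1 ogre ← cell block A.  (cell block A: 2K 2O; cell block B: 2K 1O)
7. 1 knight and 1 ogre → cell block B.  (cell block A: 1K 1O; cell block B: 3K 2O)
8. 1 knight ← cell block A.  (cell block A: 2K 1O; cell block B: 2K 2O)
9. 1 knight and 1 ogre → cell block B.  (cell block A: 1K 0O; cell block B: 3K 3O)
10. 1 ogre ← cell block A.  (cell block A: 1K 1O; cell block B: 3K 2O)
11. 1 knight and 1 ogre → cell block B.  (cell block A: 0K 0O; cell block B: 4K 3O)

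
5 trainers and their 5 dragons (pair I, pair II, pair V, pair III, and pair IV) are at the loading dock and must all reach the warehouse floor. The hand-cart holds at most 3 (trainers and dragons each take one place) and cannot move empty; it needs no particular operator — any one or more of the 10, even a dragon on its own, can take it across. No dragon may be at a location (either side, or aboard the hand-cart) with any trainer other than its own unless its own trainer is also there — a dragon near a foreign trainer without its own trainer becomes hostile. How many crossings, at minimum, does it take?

11

Counting alone: each trip to the warehouse floor takes at most 3 across and each return brings at least 1 back, so after t trips out (and t−1 returns) at most 3t − (t−1) of the 10 are across; that first reaches 10 at t = 5, so at least 9 crossings are needed.
The safety rule pushes this higher. Following every safe sequence of crossings, the most of the 10 that can be at the warehouse floor as the hand-cart arrives there on crossing 9 is 9 — never all 10.
So no plan with fewer than 11 crossings exists, and this one achieves 11:
1. dragon I and trainer I cross → the warehouse floor.
2. trainer I crosses ← the loading dock.
3. dragon II, dragon III, and dragon V cross → the warehouse floor.
4. dragon I crosses ← the loading dock.
5. trainer II, trainer III, and trainer V cross → the warehouse floor.
6. dragon II and trainer II cross ← the loading dock.
7. trainer I, trainer II, and trainer IV cross → the warehouse floor.
8. dragon V crosses ← the loading dock.
9. dragon I and dragon II cross → the warehouse floor.
10. dragon I crosses ← the loading dock.
11. dragon I, dragon IV, and dragon V cross → the warehouse floor.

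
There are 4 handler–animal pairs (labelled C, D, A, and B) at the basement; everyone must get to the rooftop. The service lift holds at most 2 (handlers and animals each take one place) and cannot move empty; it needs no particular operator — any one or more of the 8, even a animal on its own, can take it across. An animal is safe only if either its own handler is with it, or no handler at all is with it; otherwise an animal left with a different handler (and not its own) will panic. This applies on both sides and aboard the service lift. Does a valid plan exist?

No

Following every safe sequence of crossings from the start, the most of the 8 that can be at the rooftop as the service lift arrives there on crossings 1, 3, 5 is 2, 3, 4 respectively; the best ever achieved is 4 of 8.
From crossing 7 on, no configuration arises that was not already reachable earlier: only 44 distinct safe configurations (who is on which side, and where the service lift is) can ever be reached, none of them has everyone across, and every continuation just revisits them. So no valid plan exists.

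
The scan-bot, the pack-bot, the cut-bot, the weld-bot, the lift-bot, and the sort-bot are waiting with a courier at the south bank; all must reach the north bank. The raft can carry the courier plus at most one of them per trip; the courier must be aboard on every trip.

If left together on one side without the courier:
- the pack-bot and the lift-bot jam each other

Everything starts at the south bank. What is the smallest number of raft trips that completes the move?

Counting alone: the courier can take at most 1 across per trip to the north bank, so moving all 6 needs at least 6 loaded trips out, with a return between consecutive ones — at least 11 crossings.
The plan below uses exactly 11 crossings, so it is optimal:
1. Courier goes to the north bank with the pack-bot.
2. Courier goes back to the south bank alone.
3. Courier goes to the north bank with the scan-bot.
4. Courier goes back to the south bank alone.
5. Courier goes to the north bank with the cut-bot.
6. Courier goes back to the south bank alone.
7. Courier goes to the north bank with the weld-bot.
8. Courier goes back to the south bank alone.
9. Courier goes to the north bank with the sort-bot.
10. Courier goes back to the south bank alone.
11. Courier goes to the north bank with the lift-bot.

11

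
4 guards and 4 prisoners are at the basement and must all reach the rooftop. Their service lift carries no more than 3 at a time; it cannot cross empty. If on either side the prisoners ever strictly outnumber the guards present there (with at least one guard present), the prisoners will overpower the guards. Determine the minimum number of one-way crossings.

Counting alone: each trip to the rooftop takes at most 3 across and each return brings at least 1 back, so after t trips out (and t−1 returns) at most 3t − (t−1) of the 8 are across; that first reaches 8 at t = 4, so at least 7 crossings are needed.
The safety rule pushes this higher. Following every safe sequence of crossings, the most of the 8 that can be at the rooftop as the service lift arrives there on crossing 7 is 7 — never all 8.
So no plan with fewer than 9 crossings exists, and this one achieves 9:
1. 2 prisoners → the rooftop.  (the basement: 4G 2P; the rooftop: 0G 2P)
2. 1 prisoner ← the basement.  (the basement: 4G 3P; the rooftop: 0G 1P)
3. 3 prisoners → the rooftop.  (the basement: 4G 0P; the rooftop: 0G 4P)
4. 1 prisoner ← the basement.  (the basement: 4G 1P; the rooftop: 0G 3P)
5. 3 guards → the rooftop.  (the basement: 1G 1P; the rooftop: 3G 3P)
6. 1 guard and 1 prisoner ← the basement.  (the basement: 2G 2P; the rooftop: 2G 2P)
7. 2 guards → the rooftop.  (the basement: 0G 2P; the rooftop: 4G 2P)
8. 1 prisoner ← the basement.  (the basement: 0G 3P; the rooftop: 4G 1P)
9. 3 prisoners → the rooftop.  (the basement: 0G 0P; the rooftop: 4G 4P)

9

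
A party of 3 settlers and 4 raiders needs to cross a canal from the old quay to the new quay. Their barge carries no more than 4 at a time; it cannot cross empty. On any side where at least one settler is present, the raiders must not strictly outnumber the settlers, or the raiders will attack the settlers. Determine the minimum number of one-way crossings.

The raiders already outnumber the settlers at the old quay before anyone moves, so the starting position itself is disallowed.

impossible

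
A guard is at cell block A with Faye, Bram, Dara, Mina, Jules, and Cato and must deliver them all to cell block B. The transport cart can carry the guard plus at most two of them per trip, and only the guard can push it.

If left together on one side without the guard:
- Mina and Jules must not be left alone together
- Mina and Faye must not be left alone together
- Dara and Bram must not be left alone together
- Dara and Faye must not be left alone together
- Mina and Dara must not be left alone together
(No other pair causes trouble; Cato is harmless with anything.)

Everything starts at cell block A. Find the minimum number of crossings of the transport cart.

Counting alone: the guard can take at most 2 across per trip to cell block B, so moving all 6 needs at least 3 loaded trips out, with a return between consecutive ones — at least 5 crossings.
The safety rule pushes this higher. Following every safe sequence of crossings, the most of the 6 that can be at cell block B as the transport cart arrives there on crossings 5, 7 is 4, 5 respectively — never all 6.
So no plan with fewer than 9 crossings exists, and this one achieves 9:
1. Guard goes to cell block B with Dara and Mina.  [cell block A: Bram, Cato, Faye, Jules | cell block B: Dara, Mina]
2. Guard goes back to cell block A with Dara.  [cell block A: Bram, Cato, Dara, Faye, Jules | cell block B: Mina]
3. Guard goes to cell block B with Bram and Faye.  [cell block A: Cato, Dara, Jules | cell block B: Bram, Faye, Mina]
4. Guard goes back to cell block A with Faye.  [cell block A: Cato, Dara, Faye, Jules | cell block B: Bram, Mina]
5. Guard goes to cell block B with Faye and Jules.  [cell block A: Cato, Dara | cell block B: Bram, Faye, Jules, Mina]
6. Guard goes back to cell block A with Mina.  [cell block A: Cato, Dara, Mina | cell block B: Bram, Faye, Jules]
7. Guard goes to cell block B with Cato and Dara.  [cell block A: Mina | cell block B: Bram, Cato, Dara, Faye, Jules]
8. Guard goes back to cell block A with Dara.  [cell block A: Dara, Mina | cell block B: Bram, Cato, Faye, Jules]
9. Guard goes to cell block B with Dara and Mina.  [cell block A: — | cell block B: Bram, Cato, Dara, Faye, Jules, Mina]

9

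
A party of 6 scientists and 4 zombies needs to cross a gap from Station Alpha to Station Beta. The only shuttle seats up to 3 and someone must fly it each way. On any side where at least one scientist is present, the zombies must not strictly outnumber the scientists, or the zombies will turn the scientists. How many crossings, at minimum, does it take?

Counting alone: each trip to Station Beta takes at most 3 across and each return brings at least 1 back, so after t trips out (and t−1 returns) at most 3t − (t−1) of the 10 are across; that first reaches 10 at t = 5, so at least 9 crossings are needed.
The plan below uses exactly 9 crossings, so it is optimal:
1. 2 zombies → Station Beta.  (Station Alpha: 6S 2Z; Station Beta: 0S 2Z)
2. 1 zombie ← Station Alpha.  (Station Alpha: 6S 3Z; Station Beta: 0S 1Z)
3. 3 zombies → Station Beta.  (Station Alpha: 6S 0Z; Station Beta: 0S 4Z)
4. 1 zombie ← Station Alpha.  (Station Alpha: 6S 1Z; Station Beta: 0S 3Z)
5. 3 scientists → Station Beta.  (Station Alpha: 3S 1Z; Station Beta: 3S 3Z)
6. 1 zombie ← Station Alpha.  (Station Alpha: 3S 2Z; Station Beta: 3S 2Z)
7. 1 scientist and 2 zombies → Station Beta.  (Station Alpha: 2S 0Z; Station Beta: 4S 4Z)
8. 1 zombie ← Station Alpha.  (Station Alpha: 2S 1Z; Station Beta: 4S 3Z)
9. 2 scientists and 1 zombie → Station Beta.  (Station Alpha: 0S 0Z; Station Beta: 6S 4Z)

9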